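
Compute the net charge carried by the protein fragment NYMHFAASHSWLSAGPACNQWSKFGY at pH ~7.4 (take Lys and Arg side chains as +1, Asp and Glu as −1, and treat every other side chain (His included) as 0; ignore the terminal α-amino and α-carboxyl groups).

+1

Positive (K, R): K23 → +1.
Negative (D, E): none → −0.
Net charge = (+1) + (−0) = +1.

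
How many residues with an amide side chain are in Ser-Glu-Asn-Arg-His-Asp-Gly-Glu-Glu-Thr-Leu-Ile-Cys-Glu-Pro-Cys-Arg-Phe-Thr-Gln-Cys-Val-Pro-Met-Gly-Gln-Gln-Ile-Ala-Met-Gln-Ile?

5

Asparagine (N) and glutamine (Q) have uncharged amide side chains.
Matching residues: Asn3, Gln20, Gln26, Gln27, Gln31.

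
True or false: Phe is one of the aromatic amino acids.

True

Phenylalanine (F), tryptophan (W), and tyrosine (Y) have aromatic ring side chains.
Phenylalanine is in this group.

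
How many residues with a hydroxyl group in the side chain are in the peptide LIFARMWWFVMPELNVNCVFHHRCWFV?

Serine (S), threonine (T), and tyrosine (Y) each carry a hydroxyl group on the side chain.
None of the 27 residues belong to this group.

0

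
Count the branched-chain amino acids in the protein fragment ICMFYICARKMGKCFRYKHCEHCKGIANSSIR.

The BCAAs are Val, Leu, and Ile — aliphatic side chains with a branch point.
Matching residues: I1, I6, I26, I31.

4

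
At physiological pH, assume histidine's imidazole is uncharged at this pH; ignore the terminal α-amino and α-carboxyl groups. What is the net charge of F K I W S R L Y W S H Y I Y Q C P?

At pH ~7.4 the Lys and Arg side chains are protonated (+1), the Asp and Glu side chains are deprotonated (−1), and with His taken as neutral all other side chains carry no charge.
Positive (K, R): K2, R6 → +2.
Negative (D, E): none → −0.
Net charge = (+2) + (−0) = +2.

+2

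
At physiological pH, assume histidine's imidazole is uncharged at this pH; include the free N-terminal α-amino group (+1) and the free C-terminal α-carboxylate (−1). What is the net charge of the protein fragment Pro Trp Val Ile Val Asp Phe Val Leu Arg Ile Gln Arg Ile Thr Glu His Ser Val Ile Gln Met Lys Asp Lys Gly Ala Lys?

+2

At pH ~7.4 the Lys and Arg side chains are protonated (+1), the Asp and Glu side chains are deprotonated (−1), and with His taken as neutral all other side chains carry no charge.
Positive (K, R): Arg10, Arg13, Lys23, Lys25, Lys28 → +5.
Negative (D, E): Asp6, Glu16, Asp24 → −3.
The N-terminus (+1) and C-terminus (−1) cancel.
Net charge = (+5) + (−3) = +2.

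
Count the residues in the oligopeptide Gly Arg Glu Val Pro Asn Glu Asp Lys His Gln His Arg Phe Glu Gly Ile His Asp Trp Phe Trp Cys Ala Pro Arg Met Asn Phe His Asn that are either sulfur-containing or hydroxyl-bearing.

2

Sulfur-containing: C, M. Hydroxyl-bearing: S, T, Y.
Sulfur-containing residues here: Cys23, Met27 (2).
Hydroxyl-bearing residues here: none (0).
The two groups share no amino acid, so total = 2 + 0 = 2.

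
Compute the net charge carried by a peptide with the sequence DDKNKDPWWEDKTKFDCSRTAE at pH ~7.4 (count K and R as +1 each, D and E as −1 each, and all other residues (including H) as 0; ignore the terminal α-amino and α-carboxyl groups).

-2

Positive (K, R): K3, K5, K12, K14, R19 → +5.
Negative (D, E): D1, D2, D6, E10, D11, D16, E22 → −7.
Net charge = (+5) + (−7) = −2.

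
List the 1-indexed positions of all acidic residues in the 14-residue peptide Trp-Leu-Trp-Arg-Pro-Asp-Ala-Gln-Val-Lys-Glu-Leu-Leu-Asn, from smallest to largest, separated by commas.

6, 11

Only D (aspartate) and E (glutamate) carry a side-chain carboxylic acid.
Matching residues: Asp6, Glu11.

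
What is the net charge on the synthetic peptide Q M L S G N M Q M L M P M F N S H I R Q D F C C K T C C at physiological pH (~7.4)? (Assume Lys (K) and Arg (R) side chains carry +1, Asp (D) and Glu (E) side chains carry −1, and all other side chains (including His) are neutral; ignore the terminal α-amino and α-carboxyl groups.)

+1

Positive (K, R): R19, K25 → +2.
Negative (D, E): D21 → −1.
Net charge = (+2) + (−1) = +1.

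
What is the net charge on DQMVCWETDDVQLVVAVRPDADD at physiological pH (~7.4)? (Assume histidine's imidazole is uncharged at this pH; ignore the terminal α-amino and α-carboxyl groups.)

-6

At pH ~7.4 the Lys and Arg side chains are protonated (+1), the Asp and Glu side chains are deprotonated (−1), and with His taken as neutral all other side chains carry no charge.
Positive (K, R): R18 → +1.
Negative (D, E): D1, E7, D9, D10, D20, D22, D23 → −7.
Net charge = (+1) + (−7) = −6.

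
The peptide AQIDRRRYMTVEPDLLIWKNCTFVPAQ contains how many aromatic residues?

3

F, W, and Y each carry an aromatic ring on the side chain.
Matching residues: Y8, W18, F23.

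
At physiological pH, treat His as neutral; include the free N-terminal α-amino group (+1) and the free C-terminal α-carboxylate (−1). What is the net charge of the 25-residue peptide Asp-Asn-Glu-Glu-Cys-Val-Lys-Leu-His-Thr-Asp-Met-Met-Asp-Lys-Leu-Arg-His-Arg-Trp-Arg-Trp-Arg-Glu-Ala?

At pH ~7.4 the Lys and Arg side chains are protonated (+1), the Asp and Glu side chains are deprotonated (−1), and with His taken as neutral all other side chains carry no charge.
Positive (K, R): Lys7, Lys15, Arg17, Arg19, Arg21, Arg23 → +6.
Negative (D, E): Asp1, Glu3, Glu4, Asp11, Asp14, Glu24 → −6.
The N-terminus (+1) and C-terminus (−1) cancel.
Net charge = (+6) + (−6) = 0.

0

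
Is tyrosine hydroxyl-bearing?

The –OH-bearing residues are Ser, Thr (aliphatic alcohols), and Tyr (phenol).
Tyrosine is in this group.

Yes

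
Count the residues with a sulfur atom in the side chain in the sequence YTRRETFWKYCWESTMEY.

2

Cysteine (C, thiol) and methionine (M, thioether) are the two sulfur-containing amino acids.
Matching residues: C11, M16.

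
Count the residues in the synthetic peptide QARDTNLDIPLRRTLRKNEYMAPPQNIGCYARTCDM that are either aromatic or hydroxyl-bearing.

Aromatic: F, W, Y. Hydroxyl-bearing: S, T, Y.
Aromatic residues here: Y20, Y30 (2).
Hydroxyl-bearing residues here: T5, T14, Y20, Y30, T33 (5).
Y is in both groups, so the 2 Y residues must not be double-counted.
Total = 2 + 5 − 2 = 5.

5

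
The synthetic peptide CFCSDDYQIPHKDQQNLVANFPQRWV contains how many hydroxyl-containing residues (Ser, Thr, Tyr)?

Matching residues: S4, Y7.

2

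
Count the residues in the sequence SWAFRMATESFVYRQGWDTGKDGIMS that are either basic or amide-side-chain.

4

Basic: H, K, R. Amide-side-chain: N, Q.
Basic residues here: R5, R14, K21 (3).
Amide-side-chain residues here: Q15 (1).
The two groups share no amino acid, so total = 3 + 1 = 4.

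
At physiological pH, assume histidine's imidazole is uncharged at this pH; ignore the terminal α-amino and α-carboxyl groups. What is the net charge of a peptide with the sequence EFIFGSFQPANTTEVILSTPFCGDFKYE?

At pH ~7.4 the Lys and Arg side chains are protonated (+1), the Asp and Glu side chains are deprotonated (−1), and with His taken as neutral all other side chains carry no charge.
Positive (K, R): K26 → +1.
Negative (D, E): E1, E14, D24, E28 → −4.
Net charge = (+1) + (−4) = −3.

-3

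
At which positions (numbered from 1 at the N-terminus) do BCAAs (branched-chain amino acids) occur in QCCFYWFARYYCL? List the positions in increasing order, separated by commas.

The BCAAs are Val, Leu, and Ile — aliphatic side chains with a branch point.
Matching residues: L13.

13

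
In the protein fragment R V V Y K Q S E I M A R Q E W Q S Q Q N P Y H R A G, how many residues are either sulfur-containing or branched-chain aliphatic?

Sulfur-containing: C, M. Branched-chain aliphatic: I, L, V.
Sulfur-containing residues here: M10 (1).
Branched-chain aliphatic residues here: V2, V3, I9 (3).
The two groups share no amino acid, so total = 1 + 3 = 4.

4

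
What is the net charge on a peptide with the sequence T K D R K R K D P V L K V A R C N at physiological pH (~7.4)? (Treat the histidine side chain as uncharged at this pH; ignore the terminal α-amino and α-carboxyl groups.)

+5

The side chains ionized at physiological pH are Lys/Arg (+1) and Asp/Glu (−1); with His treated as neutral, nothing else contributes.
Positive (K, R): K2, R4, K5, R6, K7, K12, R15 → +7.
Negative (D, E): D3, D8 → −2.
Net charge = (+7) + (−2) = +5.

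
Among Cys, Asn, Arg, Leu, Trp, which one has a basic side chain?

The basic amino acids are Lys (K), Arg (R), and His (H).
Of the listed options, only Arg belongs to this group.

Arg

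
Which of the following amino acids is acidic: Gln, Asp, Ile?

Only D (aspartate) and E (glutamate) carry a side-chain carboxylic acid.
Of the listed options, only Asp belongs to this group.

Asp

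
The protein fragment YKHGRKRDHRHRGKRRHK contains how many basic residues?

14

Lysine (K), arginine (R), and histidine (H) have basic, nitrogen-containing side chains.
Matching residues: K2, H3, R5, K6, R7, H9, R10, H11, R12, K14, R15, R16, H17, K18.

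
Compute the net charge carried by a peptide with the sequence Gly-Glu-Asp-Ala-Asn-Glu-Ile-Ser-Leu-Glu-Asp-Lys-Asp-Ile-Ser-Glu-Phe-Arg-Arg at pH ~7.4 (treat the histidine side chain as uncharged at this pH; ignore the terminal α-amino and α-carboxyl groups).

-4

At pH ~7.4 the Lys and Arg side chains are protonated (+1), the Asp and Glu side chains are deprotonated (−1), and with His taken as neutral all other side chains carry no charge.
Positive (K, R): Lys12, Arg18, Arg19 → +3.
Negative (D, E): Glu2, Asp3, Glu6, Glu10, Asp11, Asp13, Glu16 → −7.
Net charge = (+3) + (−7) = −4.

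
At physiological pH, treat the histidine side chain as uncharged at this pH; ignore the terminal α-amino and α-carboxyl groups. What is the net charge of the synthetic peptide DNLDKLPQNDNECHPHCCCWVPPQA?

-3

The side chains ionized at physiological pH are Lys/Arg (+1) and Asp/Glu (−1); with His treated as neutral, nothing else contributes.
Positive (K, R): K5 → +1.
Negative (D, E): D1, D4, D10, E12 → −4.
Net charge = (+1) + (−4) = −3.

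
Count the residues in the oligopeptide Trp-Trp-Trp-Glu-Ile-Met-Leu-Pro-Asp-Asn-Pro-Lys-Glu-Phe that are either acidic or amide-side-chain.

4

Acidic: D, E. Amide-side-chain: N, Q.
Acidic residues here: Glu4, Asp9, Glu13 (3).
Amide-side-chain residues here: Asn10 (1).
The two groups share no amino acid, so total = 3 + 1 = 4.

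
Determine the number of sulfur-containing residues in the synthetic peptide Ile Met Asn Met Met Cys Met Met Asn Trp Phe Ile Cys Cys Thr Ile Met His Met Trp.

Cysteine (C, thiol) and methionine (M, thioether) are the two sulfur-containing amino acids.
Matching residues: Met2, Met4, Met5, Cys6, Met7, Met8, Cys13, Cys14, Met17, Met19.

10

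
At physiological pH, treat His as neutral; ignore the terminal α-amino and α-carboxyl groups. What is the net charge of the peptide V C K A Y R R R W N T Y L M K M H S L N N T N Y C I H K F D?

+5

At pH ~7.4 the Lys and Arg side chains are protonated (+1), the Asp and Glu side chains are deprotonated (−1), and with His taken as neutral all other side chains carry no charge.
Positive (K, R): K3, R6, R7, R8, K15, K28 → +6.
Negative (D, E): D30 → −1.
Net charge = (+6) + (−1) = +5.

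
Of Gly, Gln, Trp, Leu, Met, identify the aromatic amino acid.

Trp

The aromatic amino acids are Phe (F, benzyl), Trp (W, indole), and Tyr (Y, phenol).
Of the listed options, only Trp belongs to this group.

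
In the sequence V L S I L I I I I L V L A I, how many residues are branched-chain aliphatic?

The BCAAs are Val, Leu, and Ile — aliphatic side chains with a branch point.
Matching residues: V1, L2, I4, L5, I6, I7, I8, I9, L10, V11, L12, I14.

12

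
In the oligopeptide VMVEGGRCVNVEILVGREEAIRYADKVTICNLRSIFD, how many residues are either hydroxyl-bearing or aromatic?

Hydroxyl-bearing: S, T, Y. Aromatic: F, W, Y.
Hydroxyl-bearing residues here: Y23, T28, S34 (3).
Aromatic residues here: Y23, F36 (2).
Y is in both groups, so the 1 Y residue must not be double-counted.
Total = 3 + 2 − 1 = 4.

4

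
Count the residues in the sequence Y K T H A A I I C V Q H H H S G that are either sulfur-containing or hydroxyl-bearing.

Sulfur-containing: C, M. Hydroxyl-bearing: S, T, Y.
Sulfur-containing residues here: C9 (1).
Hydroxyl-bearing residues here: Y1, T3, S15 (3).
The two groups share no amino acid, so total = 1 + 3 = 4.

4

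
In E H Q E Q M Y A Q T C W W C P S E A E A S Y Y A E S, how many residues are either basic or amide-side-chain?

4

Basic: H, K, R. Amide-side-chain: N, Q.
Basic residues here: H2 (1).
Amide-side-chain residues here: Q3, Q5, Q9 (3).
The two groups share no amino acid, so total = 1 + 3 = 4.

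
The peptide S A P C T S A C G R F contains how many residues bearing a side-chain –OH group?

Serine (S), threonine (T), and tyrosine (Y) each carry a hydroxyl group on the side chain.
Matching residues: S1, T5, S6.

3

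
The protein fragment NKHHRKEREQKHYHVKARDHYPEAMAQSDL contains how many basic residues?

12

K, R, and H are the three residues with basic side chains (ε-amine, guanidinium, and imidazole respectively).
Matching residues: K2, H3, H4, R5, K6, R8, K11, H12, H14, K16, R18, H20.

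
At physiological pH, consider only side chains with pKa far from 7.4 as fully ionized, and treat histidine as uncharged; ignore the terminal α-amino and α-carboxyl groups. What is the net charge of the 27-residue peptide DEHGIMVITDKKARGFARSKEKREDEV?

At pH ~7.4 the Lys and Arg side chains are protonated (+1), the Asp and Glu side chains are deprotonated (−1), and with His taken as neutral all other side chains carry no charge.
Positive (K, R): K11, K12, R14, R18, K20, K22, R23 → +7.
Negative (D, E): D1, E2, D10, E21, E24, D25, E26 → −7.
Net charge = (+7) + (−7) = 0.

0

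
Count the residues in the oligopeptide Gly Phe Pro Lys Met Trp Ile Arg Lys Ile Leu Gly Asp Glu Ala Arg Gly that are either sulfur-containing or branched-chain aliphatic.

4

Sulfur-containing: C, M. Branched-chain aliphatic: I, L, V.
Sulfur-containing residues here: Met5 (1).
Branched-chain aliphatic residues here: Ile7, Ile10, Leu11 (3).
The two groups share no amino acid, so total = 1 + 3 = 4.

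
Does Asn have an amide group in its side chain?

Yes

Asparagine (N) and glutamine (Q) have uncharged amide side chains.
Asparagine is in this group.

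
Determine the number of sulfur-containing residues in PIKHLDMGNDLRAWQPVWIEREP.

1

Cysteine (C, thiol) and methionine (M, thioether) are the two sulfur-containing amino acids.
Matching residues: M7.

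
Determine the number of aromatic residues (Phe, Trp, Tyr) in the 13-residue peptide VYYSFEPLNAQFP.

Matching residues: Y2, Y3, F5, F12.

4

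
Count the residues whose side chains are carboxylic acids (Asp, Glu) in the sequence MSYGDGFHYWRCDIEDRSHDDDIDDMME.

10

Matching residues: D5, D13, E15, D16, D20, D21, D22, D24, D25, E28.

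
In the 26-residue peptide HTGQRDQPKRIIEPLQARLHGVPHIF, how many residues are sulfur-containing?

0

Only Cys (C) and Met (M) have a sulfur atom in the side chain.
None of the 26 residues belong to this group.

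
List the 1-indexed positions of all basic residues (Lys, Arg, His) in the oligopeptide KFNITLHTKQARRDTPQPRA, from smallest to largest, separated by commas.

Matching residues: K1, H7, K9, R12, R13, R19.

1, 7, 9, 12, 13, 19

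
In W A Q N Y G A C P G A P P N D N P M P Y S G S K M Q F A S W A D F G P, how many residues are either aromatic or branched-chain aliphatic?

6

Aromatic: F, W, Y. Branched-chain aliphatic: I, L, V.
Aromatic residues here: W1, Y5, Y20, F27, W30, F33 (6).
Branched-chain aliphatic residues here: none (0).
The two groups share no amino acid, so total = 6 + 0 = 6.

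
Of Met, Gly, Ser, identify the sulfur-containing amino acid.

Met

Only Cys (C) and Met (M) have a sulfur atom in the side chain.
Of the listed options, only Met belongs to this group.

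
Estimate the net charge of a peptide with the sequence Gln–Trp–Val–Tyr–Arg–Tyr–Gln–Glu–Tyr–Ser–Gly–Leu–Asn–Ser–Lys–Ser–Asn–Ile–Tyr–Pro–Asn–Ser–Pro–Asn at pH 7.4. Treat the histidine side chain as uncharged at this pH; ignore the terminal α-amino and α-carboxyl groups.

The side chains ionized at physiological pH are Lys/Arg (+1) and Asp/Glu (−1); with His treated as neutral, nothing else contributes.
Positive (K, R): Arg5, Lys15 → +2.
Negative (D, E): Glu8 → −1.
Net charge = (+2) + (−1) = +1.

+1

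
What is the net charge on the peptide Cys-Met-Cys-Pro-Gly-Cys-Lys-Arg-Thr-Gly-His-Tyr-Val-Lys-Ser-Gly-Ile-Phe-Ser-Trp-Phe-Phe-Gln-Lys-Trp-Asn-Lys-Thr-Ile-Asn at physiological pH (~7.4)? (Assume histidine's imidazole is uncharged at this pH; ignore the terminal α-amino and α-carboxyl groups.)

+5

Near pH 7.4, K and R contribute +1 each, D and E contribute −1 each, and every other side chain (His included, as stated) is uncharged.
Positive (K, R): Lys7, Arg8, Lys14, Lys24, Lys27 → +5.
Negative (D, E): none → −0.
Net charge = (+5) + (−0) = +5.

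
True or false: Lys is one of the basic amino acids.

K, R, and H are the three residues with basic side chains (ε-amine, guanidinium, and imidazole respectively).
Lysine is in this group.

True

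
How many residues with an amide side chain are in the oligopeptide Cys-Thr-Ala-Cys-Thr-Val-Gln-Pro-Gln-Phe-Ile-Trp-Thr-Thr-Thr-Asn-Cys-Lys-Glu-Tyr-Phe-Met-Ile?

The amide-side-chain residues are Asn (N) and Gln (Q).
Matching residues: Gln7, Gln9, Asn16.

3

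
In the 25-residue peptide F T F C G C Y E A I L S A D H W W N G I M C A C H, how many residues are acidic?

Only D (aspartate) and E (glutamate) carry a side-chain carboxylic acid.
Matching residues: E8, D14.

2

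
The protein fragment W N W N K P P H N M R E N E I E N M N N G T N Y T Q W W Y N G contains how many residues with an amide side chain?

10

Only N (asparagine) and Q (glutamine) carry a side-chain carboxamide.
Matching residues: N2, N4, N9, N13, N17, N19, N20, N23, Q26, N30.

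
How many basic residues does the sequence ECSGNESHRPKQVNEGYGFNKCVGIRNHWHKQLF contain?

K, R, and H are the three residues with basic side chains (ε-amine, guanidinium, and imidazole respectively).
Matching residues: H8, R9, K11, K21, R26, H28, H30, K31.

8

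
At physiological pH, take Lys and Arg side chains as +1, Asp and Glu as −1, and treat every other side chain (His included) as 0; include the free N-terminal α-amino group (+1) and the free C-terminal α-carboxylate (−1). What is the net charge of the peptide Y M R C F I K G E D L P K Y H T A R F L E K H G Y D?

+1

Positive (K, R): R3, K7, K13, R18, K22 → +5.
Negative (D, E): E9, D10, E21, D26 → −4.
The N-terminus (+1) and C-terminus (−1) cancel.
Net charge = (+5) + (−4) = +1.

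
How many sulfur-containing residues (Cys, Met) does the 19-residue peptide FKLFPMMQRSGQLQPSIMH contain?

3

Matching residues: M6, M7, M18.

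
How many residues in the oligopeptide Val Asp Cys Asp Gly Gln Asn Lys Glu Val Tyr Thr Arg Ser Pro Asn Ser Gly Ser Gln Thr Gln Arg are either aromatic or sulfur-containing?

Aromatic: F, W, Y. Sulfur-containing: C, M.
Aromatic residues here: Tyr11 (1).
Sulfur-containing residues here: Cys3 (1).
The two groups share no amino acid, so total = 1 + 1 = 2.

2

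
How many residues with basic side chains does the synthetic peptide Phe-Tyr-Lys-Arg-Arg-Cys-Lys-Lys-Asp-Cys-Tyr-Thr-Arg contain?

6

The basic amino acids are Lys (K), Arg (R), and His (H).
Matching residues: Lys3, Arg4, Arg5, Lys7, Lys8, Arg13.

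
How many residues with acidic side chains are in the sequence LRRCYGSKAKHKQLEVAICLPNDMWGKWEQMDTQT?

4

Aspartate (D) and glutamate (E) have carboxylic-acid side chains and are the acidic amino acids.
Matching residues: E15, D23, E29, D32.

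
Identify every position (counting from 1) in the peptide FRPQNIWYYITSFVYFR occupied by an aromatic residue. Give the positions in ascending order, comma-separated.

1, 7, 8, 9, 13, 15, 16

Phenylalanine (F), tryptophan (W), and tyrosine (Y) have aromatic ring side chains.
Matching residues: F1, W7, Y8, Y9, F13, Y15, F16.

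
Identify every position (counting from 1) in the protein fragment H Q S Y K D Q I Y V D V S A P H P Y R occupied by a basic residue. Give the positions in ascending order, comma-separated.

The basic amino acids are Lys (K), Arg (R), and His (H).
Matching residues: H1, K5, H16, R19.

1, 5, 16, 19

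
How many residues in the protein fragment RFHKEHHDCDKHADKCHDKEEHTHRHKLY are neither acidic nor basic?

7

Acidic: D, E. Basic: K, R, H. All other residues are neither.
Matching residues: F2, C9, A13, C16, T23, L28, Y29.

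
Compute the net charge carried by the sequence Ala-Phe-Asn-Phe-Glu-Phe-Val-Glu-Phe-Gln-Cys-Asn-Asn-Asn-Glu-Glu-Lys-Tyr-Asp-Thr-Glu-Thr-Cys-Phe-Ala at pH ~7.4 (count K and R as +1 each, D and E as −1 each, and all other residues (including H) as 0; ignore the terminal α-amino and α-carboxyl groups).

-5

Positive (K, R): Lys17 → +1.
Negative (D, E): Glu5, Glu8, Glu15, Glu16, Asp19, Glu21 → −6.
Net charge = (+1) + (−6) = −5.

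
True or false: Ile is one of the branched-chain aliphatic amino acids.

Valine (V), leucine (L), and isoleucine (I) are the branched-chain amino acids.
Isoleucine is in this group.

True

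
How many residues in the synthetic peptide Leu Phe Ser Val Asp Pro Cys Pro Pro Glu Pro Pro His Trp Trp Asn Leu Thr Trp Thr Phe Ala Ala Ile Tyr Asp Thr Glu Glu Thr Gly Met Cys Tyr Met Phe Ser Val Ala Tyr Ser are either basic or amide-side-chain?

2

Basic: H, K, R. Amide-side-chain: N, Q.
Basic residues here: His13 (1).
Amide-side-chain residues here: Asn16 (1).
The two groups share no amino acid, so total = 1 + 1 = 2.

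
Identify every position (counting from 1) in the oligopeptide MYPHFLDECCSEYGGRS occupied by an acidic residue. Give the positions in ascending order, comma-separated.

7, 8, 12

Aspartate (D) and glutamate (E) have carboxylic-acid side chains and are the acidic amino acids.
Matching residues: D7, E8, E12.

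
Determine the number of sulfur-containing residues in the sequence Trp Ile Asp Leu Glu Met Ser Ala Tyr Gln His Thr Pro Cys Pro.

2

Only Cys (C) and Met (M) have a sulfur atom in the side chain.
Matching residues: Met6, Cys14.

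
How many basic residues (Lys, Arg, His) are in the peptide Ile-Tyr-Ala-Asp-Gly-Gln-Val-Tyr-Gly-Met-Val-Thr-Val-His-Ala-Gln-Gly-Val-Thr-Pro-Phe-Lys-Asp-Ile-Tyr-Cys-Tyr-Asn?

2

Matching residues: His14, Lys22.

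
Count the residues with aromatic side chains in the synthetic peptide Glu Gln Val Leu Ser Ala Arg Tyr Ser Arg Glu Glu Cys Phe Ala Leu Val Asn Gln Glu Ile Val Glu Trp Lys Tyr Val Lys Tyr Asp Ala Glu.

5

The aromatic amino acids are Phe (F, benzyl), Trp (W, indole), and Tyr (Y, phenol).
Matching residues: Tyr8, Phe14, Trp24, Tyr26, Tyr29.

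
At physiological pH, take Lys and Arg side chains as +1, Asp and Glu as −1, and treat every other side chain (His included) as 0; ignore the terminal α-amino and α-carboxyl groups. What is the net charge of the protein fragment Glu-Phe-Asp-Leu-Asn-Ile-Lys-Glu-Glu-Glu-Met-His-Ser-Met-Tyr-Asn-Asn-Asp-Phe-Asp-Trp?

Positive (K, R): Lys7 → +1.
Negative (D, E): Glu1, Asp3, Glu8, Glu9, Glu10, Asp18, Asp20 → −7.
Net charge = (+1) + (−7) = −6.

-6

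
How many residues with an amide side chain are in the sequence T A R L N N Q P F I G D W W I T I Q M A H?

4

Only N (asparagine) and Q (glutamine) carry a side-chain carboxamide.
Matching residues: N5, N6, Q7, Q18.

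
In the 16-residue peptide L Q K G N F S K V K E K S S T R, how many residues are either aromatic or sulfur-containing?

1

Aromatic: F, W, Y. Sulfur-containing: C, M.
Aromatic residues here: F6 (1).
Sulfur-containing residues here: none (0).
The two groups share no amino acid, so total = 1 + 0 = 1.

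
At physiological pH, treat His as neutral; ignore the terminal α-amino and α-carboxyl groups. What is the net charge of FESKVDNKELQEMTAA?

At pH ~7.4 the Lys and Arg side chains are protonated (+1), the Asp and Glu side chains are deprotonated (−1), and with His taken as neutral all other side chains carry no charge.
Positive (K, R): K4, K8 → +2.
Negative (D, E): E2, D6, E9, E12 → −4.
Net charge = (+2) + (−4) = −2.

-2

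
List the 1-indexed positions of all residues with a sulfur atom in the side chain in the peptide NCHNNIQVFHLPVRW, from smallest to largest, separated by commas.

Only Cys (C) and Met (M) have a sulfur atom in the side chain.
Matching residues: C2.

2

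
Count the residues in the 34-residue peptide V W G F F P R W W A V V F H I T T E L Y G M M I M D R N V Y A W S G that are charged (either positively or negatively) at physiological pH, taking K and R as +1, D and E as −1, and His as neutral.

4

Charged side chains at pH ~7.4: K, R (positive); D, E (negative).
Matching residues: R7, E18, D26, R27.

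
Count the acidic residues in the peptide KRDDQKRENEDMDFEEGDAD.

10

Only D (aspartate) and E (glutamate) carry a side-chain carboxylic acid.
Matching residues: D3, D4, E8, E10, D11, D13, E15, E16, D18, D20.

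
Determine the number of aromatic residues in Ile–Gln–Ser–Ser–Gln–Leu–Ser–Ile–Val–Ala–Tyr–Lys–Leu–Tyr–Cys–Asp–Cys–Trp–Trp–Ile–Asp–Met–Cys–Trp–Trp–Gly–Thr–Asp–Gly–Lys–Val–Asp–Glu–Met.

Phenylalanine (F), tryptophan (W), and tyrosine (Y) have aromatic ring side chains.
Matching residues: Tyr11, Tyr14, Trp18, Trp19, Trp24, Trp25.

6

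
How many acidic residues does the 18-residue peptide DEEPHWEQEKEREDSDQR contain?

9

The acidic residues are Asp (D) and Glu (E), whose side chains end in a carboxylate group.
Matching residues: D1, E2, E3, E7, E9, E11, E13, D14, D16.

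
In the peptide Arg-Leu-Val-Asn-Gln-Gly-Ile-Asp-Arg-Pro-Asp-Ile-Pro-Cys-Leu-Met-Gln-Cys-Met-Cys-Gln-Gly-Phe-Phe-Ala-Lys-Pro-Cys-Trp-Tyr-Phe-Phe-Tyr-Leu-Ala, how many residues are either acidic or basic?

5

Acidic: D, E. Basic: H, K, R.
Acidic residues here: Asp8, Asp11 (2).
Basic residues here: Arg1, Arg9, Lys26 (3).
The two groups share no amino acid, so total = 2 + 3 = 5.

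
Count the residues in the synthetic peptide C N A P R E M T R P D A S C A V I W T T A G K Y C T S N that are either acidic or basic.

Acidic: D, E. Basic: H, K, R.
Acidic residues here: E6, D11 (2).
Basic residues here: R5, R9, K23 (3).
The two groups share no amino acid, so total = 2 + 3 = 5.

5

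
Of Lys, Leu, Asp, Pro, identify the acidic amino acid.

The acidic residues are Asp (D) and Glu (E), whose side chains end in a carboxylate group.
Of the listed options, only Asp belongs to this group.

Asp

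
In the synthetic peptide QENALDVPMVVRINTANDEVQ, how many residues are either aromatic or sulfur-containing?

Aromatic: F, W, Y. Sulfur-containing: C, M.
Aromatic residues here: none (0).
Sulfur-containing residues here: M9 (1).
The two groups share no amino acid, so total = 0 + 1 = 1.

1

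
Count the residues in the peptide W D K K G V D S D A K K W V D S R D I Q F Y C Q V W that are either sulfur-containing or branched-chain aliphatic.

5

Sulfur-containing: C, M. Branched-chain aliphatic: I, L, V.
Sulfur-containing residues here: C23 (1).
Branched-chain aliphatic residues here: V6, V14, I19, V25 (4).
The two groups share no amino acid, so total = 1 + 4 = 5.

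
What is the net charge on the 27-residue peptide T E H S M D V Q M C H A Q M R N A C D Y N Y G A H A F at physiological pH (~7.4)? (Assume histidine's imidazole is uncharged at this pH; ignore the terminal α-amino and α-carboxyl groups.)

The side chains ionized at physiological pH are Lys/Arg (+1) and Asp/Glu (−1); with His treated as neutral, nothing else contributes.
Positive (K, R): R15 → +1.
Negative (D, E): E2, D6, D19 → −3.
Net charge = (+1) + (−3) = −2.

-2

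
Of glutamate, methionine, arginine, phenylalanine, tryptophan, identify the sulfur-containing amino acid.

methionine

Only Cys (C) and Met (M) have a sulfur atom in the side chain.
Of the listed options, only methionine belongs to this group.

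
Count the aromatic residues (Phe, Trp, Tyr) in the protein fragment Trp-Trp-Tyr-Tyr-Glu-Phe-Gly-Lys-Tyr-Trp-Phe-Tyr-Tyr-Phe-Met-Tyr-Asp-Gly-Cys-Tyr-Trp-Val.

Matching residues: Trp1, Trp2, Tyr3, Tyr4, Phe6, Tyr9, Trp10, Phe11, Tyr12, Tyr13, Phe14, Tyr16, Tyr20, Trp21.

14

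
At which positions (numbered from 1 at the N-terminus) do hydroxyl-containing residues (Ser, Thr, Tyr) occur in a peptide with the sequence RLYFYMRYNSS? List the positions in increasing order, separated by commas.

3, 5, 8, 10, 11

Matching residues: Y3, Y5, Y8, S10, S11.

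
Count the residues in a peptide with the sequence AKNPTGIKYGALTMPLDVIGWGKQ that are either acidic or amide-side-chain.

3

Acidic: D, E. Amide-side-chain: N, Q.
Acidic residues here: D17 (1).
Amide-side-chain residues here: N3, Q24 (2).
The two groups share no amino acid, so total = 1 + 2 = 3.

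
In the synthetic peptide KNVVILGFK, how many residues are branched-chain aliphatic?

Valine (V), leucine (L), and isoleucine (I) are the branched-chain amino acids.
Matching residues: V3, V4, I5, L6.

4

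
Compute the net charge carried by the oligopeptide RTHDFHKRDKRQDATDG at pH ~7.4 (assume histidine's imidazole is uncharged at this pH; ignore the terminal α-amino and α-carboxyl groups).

+1

At pH ~7.4 the Lys and Arg side chains are protonated (+1), the Asp and Glu side chains are deprotonated (−1), and with His taken as neutral all other side chains carry no charge.
Positive (K, R): R1, K7, R8, K10, R11 → +5.
Negative (D, E): D4, D9, D13, D16 → −4.
Net charge = (+5) + (−4) = +1.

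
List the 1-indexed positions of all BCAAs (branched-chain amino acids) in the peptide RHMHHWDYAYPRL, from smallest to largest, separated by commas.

V, L, and I make up the branched-chain aliphatic group.
Matching residues: L13.

13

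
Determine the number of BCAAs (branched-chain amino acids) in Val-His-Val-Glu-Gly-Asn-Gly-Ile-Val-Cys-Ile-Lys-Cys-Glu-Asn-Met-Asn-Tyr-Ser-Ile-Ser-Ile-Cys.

7

Valine (V), leucine (L), and isoleucine (I) are the branched-chain amino acids.
Matching residues: Val1, Val3, Ile8, Val9, Ile11, Ile20, Ile22.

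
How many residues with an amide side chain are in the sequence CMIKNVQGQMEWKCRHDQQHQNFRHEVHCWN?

Asparagine (N) and glutamine (Q) have uncharged amide side chains.
Matching residues: N5, Q7, Q9, Q18, Q19, Q21, N22, N31.

8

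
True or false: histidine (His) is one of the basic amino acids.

True

The basic amino acids are Lys (K), Arg (R), and His (H).
Histidine is in this group.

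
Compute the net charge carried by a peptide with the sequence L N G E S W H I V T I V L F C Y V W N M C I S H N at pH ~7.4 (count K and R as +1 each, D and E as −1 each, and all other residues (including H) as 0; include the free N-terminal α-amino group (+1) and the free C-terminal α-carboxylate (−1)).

-1

Positive (K, R): none → +0.
Negative (D, E): E4 → −1.
The N-terminus (+1) and C-terminus (−1) cancel.
Net charge = (+0) + (−1) = −1.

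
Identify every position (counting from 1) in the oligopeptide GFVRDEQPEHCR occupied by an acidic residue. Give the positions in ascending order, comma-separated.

Aspartate (D) and glutamate (E) have carboxylic-acid side chains and are the acidic amino acids.
Matching residues: D5, E6, E9.

5, 6, 9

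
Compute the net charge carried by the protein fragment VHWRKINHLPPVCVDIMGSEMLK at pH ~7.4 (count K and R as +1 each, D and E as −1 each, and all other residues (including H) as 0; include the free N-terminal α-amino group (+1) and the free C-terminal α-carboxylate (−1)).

+1

Positive (K, R): R4, K5, K23 → +3.
Negative (D, E): D15, E20 → −2.
The N-terminus (+1) and C-terminus (−1) cancel.
Net charge = (+3) + (−2) = +1.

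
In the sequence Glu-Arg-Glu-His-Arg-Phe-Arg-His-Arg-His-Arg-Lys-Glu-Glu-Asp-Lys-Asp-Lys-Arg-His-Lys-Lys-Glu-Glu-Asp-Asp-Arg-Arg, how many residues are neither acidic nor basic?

Acidic: D, E. Basic: K, R, H. All other residues are neither.
Matching residues: Phe6.

1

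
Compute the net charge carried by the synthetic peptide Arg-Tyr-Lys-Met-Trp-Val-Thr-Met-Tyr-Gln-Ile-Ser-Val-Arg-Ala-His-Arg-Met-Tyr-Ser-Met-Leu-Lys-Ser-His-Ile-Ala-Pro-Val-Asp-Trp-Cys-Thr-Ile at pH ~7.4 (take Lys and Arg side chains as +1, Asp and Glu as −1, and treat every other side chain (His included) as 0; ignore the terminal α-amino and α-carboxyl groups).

+4

Positive (K, R): Arg1, Lys3, Arg14, Arg17, Lys23 → +5.
Negative (D, E): Asp30 → −1.
Net charge = (+5) + (−1) = +4.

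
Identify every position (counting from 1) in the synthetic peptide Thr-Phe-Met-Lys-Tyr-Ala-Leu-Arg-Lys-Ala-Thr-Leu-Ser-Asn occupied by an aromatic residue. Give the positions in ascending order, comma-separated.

2, 5

F, W, and Y each carry an aromatic ring on the side chain.
Matching residues: Phe2, Tyr5.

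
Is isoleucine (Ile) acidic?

No

The acidic residues are Asp (D) and Glu (E), whose side chains end in a carboxylate group.
Isoleucine is not in this group.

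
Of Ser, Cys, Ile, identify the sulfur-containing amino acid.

Cysteine (C, thiol) and methionine (M, thioether) are the two sulfur-containing amino acids.
Of the listed options, only Cys belongs to this group.

Cys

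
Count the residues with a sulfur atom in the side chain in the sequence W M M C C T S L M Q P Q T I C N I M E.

7

Cysteine (C, thiol) and methionine (M, thioether) are the two sulfur-containing amino acids.
Matching residues: M2, M3, C4, C5, M9, C15, M18.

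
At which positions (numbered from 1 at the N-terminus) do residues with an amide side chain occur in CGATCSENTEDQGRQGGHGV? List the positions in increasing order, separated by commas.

Only N (asparagine) and Q (glutamine) carry a side-chain carboxamide.
Matching residues: N8, Q12, Q15.

8, 12, 15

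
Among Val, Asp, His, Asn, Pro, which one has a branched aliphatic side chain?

Val

Valine (V), leucine (L), and isoleucine (I) are the branched-chain amino acids.
Of the listed options, only Val belongs to this group.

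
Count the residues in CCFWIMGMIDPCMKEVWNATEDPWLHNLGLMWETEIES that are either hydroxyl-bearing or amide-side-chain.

5

Hydroxyl-bearing: S, T, Y. Amide-side-chain: N, Q.
Hydroxyl-bearing residues here: T20, T34, S38 (3).
Amide-side-chain residues here: N18, N27 (2).
The two groups share no amino acid, so total = 3 + 2 = 5.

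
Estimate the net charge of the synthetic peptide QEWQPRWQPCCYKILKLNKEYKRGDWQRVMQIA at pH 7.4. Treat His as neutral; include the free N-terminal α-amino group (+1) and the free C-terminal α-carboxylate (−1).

+4

Near pH 7.4, K and R contribute +1 each, D and E contribute −1 each, and every other side chain (His included, as stated) is uncharged.
Positive (K, R): R6, K13, K16, K19, K22, R23, R28 → +7.
Negative (D, E): E2, E20, D25 → −3.
The N-terminus (+1) and C-terminus (−1) cancel.
Net charge = (+7) + (−3) = +4.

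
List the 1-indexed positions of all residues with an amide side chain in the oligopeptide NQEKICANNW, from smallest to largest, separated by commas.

The amide-side-chain residues are Asn (N) and Gln (Q).
Matching residues: N1, Q2, N8, N9.

1, 2, 8, 9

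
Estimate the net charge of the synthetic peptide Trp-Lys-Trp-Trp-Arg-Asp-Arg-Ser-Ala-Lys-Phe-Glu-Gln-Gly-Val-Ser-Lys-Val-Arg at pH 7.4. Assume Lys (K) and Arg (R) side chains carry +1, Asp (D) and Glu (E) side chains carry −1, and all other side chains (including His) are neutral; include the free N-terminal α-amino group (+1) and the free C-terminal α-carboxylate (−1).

Positive (K, R): Lys2, Arg5, Arg7, Lys10, Lys17, Arg19 → +6.
Negative (D, E): Asp6, Glu12 → −2.
The N-terminus (+1) and C-terminus (−1) cancel.
Net charge = (+6) + (−2) = +4.

+4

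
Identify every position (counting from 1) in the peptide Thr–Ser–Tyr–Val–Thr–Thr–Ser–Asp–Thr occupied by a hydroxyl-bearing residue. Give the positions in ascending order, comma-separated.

1, 2, 3, 5, 6, 7, 9

Serine (S), threonine (T), and tyrosine (Y) each carry a hydroxyl group on the side chain.
Matching residues: Thr1, Ser2, Tyr3, Thr5, Thr6, Ser7, Thr9.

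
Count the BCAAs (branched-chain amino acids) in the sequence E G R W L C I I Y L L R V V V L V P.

The BCAAs are Val, Leu, and Ile — aliphatic side chains with a branch point.
Matching residues: L5, I7, I8, L10, L11, V13, V14, V15, L16, V17.

10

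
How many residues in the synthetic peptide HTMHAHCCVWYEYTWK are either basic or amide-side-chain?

4

Basic: H, K, R. Amide-side-chain: N, Q.
Basic residues here: H1, H4, H6, K16 (4).
Amide-side-chain residues here: none (0).
The two groups share no amino acid, so total = 4 + 0 = 4.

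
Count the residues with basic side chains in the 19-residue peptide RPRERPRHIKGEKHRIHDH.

The basic amino acids are Lys (K), Arg (R), and His (H).
Matching residues: R1, R3, R5, R7, H8, K10, K13, H14, R15, H17, H19.

11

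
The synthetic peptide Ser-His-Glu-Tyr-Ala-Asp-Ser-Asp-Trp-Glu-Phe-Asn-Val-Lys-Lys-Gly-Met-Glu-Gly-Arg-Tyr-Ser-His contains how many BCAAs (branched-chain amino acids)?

1

The BCAAs are Val, Leu, and Ile — aliphatic side chains with a branch point.
Matching residues: Val13.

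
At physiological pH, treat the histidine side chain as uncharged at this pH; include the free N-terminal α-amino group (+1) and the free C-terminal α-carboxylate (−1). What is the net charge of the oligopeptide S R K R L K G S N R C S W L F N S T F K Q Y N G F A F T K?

+7

At pH ~7.4 the Lys and Arg side chains are protonated (+1), the Asp and Glu side chains are deprotonated (−1), and with His taken as neutral all other side chains carry no charge.
Positive (K, R): R2, K3, R4, K6, R10, K20, K29 → +7.
Negative (D, E): none → −0.
The N-terminus (+1) and C-terminus (−1) cancel.
Net charge = (+7) + (−0) = +7.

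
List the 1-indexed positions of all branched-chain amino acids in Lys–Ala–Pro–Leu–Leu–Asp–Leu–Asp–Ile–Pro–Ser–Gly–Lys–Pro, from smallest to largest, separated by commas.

The BCAAs are Val, Leu, and Ile — aliphatic side chains with a branch point.
Matching residues: Leu4, Leu5, Leu7, Ile9.

4, 5, 7, 9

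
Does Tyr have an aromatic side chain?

The aromatic amino acids are Phe (F, benzyl), Trp (W, indole), and Tyr (Y, phenol).
Tyrosine is in this group.

Yes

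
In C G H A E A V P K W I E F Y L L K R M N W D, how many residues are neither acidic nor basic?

Acidic: D, E. Basic: K, R, H. All other residues are neither.
Matching residues: C1, G2, A4, A6, V7, P8, W10, I11, F13, Y14, L15, L16, M19, N20, W21.

15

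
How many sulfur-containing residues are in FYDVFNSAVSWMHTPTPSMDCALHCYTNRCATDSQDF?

Only Cys (C) and Met (M) have a sulfur atom in the side chain.
Matching residues: M12, M19, C21, C25, C30.

5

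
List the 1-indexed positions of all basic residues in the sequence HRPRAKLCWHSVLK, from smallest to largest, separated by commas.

Lysine (K), arginine (R), and histidine (H) have basic, nitrogen-containing side chains.
Matching residues: H1, R2, R4, K6, H10, K14.

1, 2, 4, 6, 10, 14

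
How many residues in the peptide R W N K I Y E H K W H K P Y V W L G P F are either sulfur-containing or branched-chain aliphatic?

Sulfur-containing: C, M. Branched-chain aliphatic: I, L, V.
Sulfur-containing residues here: none (0).
Branched-chain aliphatic residues here: I5, V15, L17 (3).
The two groups share no amino acid, so total = 0 + 3 = 3.

3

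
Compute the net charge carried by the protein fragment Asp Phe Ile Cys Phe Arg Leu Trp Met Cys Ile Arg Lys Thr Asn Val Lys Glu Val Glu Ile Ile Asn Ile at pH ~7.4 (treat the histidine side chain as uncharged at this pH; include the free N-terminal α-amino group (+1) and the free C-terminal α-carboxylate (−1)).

Near pH 7.4, K and R contribute +1 each, D and E contribute −1 each, and every other side chain (His included, as stated) is uncharged.
Positive (K, R): Arg6, Arg12, Lys13, Lys17 → +4.
Negative (D, E): Asp1, Glu18, Glu20 → −3.
The N-terminus (+1) and C-terminus (−1) cancel.
Net charge = (+4) + (−3) = +1.

+1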